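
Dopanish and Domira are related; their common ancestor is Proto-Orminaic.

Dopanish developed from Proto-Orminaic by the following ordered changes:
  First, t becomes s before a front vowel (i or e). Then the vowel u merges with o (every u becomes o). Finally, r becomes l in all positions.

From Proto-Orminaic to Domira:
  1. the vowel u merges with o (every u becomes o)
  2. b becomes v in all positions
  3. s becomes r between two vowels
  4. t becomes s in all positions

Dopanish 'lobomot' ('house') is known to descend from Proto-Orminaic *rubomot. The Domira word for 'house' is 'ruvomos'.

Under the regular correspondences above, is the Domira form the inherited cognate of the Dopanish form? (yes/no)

Derive the expected Domira reflex of *rubomot:
Domira: *rubomot
  rubomot → robomot   [vowel merger]
  robomot → rovomot   [unconditioned shift]
  rovomot (rule 3 does not apply)
  rovomot → rovomos   [unconditioned shift]
  giving Domira rovomos.
The regular Domira reflex would be 'rovomos', but the attested form is 'ruvomos'. The correspondence is irregular, so they are not cognates (the Domira form has a different source).

no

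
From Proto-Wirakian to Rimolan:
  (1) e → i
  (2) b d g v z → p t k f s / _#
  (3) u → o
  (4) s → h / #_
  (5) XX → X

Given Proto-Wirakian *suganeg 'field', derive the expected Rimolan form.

Rimolan: *suganeg
  suganeg → suganig   [vowel merger]
  suganig → suganik   [final devoicing]
  suganik → soganik   [vowel merger]
  soganik → hoganik   [debuccalisation]
  hoganik (rule 5 does not apply)
  giving Rimolan hoganik.

hoganik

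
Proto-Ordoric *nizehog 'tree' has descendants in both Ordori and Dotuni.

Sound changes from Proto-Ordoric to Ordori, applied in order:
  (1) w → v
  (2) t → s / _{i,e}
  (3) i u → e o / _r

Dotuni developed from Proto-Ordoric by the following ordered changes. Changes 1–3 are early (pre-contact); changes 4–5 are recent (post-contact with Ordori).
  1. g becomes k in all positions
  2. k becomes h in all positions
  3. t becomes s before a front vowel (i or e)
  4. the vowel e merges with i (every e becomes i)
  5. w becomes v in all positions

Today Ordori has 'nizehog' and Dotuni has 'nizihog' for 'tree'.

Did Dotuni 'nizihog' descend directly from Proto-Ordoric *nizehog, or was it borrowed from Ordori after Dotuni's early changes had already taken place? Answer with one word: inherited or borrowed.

If inherited, *nizehog would pass through all of Dotuni's changes:
Dotuni: *nizehog
  nizehog → nizehok   [unconditioned shift]
  nizehok → nizehoh   [unconditioned shift]
  nizehoh (rule 3 does not apply)
  nizehoh → nizihoh   [vowel merger]
  nizihoh (rule 5 does not apply)
  giving Dotuni nizihoh.
If borrowed from Ordori 'nizehog' after the early changes, it would undergo only the recent ones:
  rule 4 (vowel merger): nizehog → nizihog
  rule 5 (unconditioned shift): no change (nizihog)
  ⇒ as a loan: nizihog
Dotuni 'nizihog' matches the loan outcome 'nizihog', not the inherited 'nizihoh' — it skipped the early Dotuni changes, so it was borrowed from Ordori.

borrowed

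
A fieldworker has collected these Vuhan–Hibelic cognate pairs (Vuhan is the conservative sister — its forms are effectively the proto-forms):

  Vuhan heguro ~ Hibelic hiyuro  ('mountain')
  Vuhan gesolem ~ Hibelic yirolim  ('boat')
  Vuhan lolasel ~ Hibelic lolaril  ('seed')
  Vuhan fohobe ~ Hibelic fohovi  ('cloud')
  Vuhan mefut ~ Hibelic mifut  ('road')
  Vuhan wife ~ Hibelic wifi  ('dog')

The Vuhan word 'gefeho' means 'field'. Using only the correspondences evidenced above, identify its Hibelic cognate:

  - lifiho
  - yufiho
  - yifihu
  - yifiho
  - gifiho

gesolem ~ yirolim — Vuhan g corresponds to Hibelic y word-initially before a front vowel.
mefut ~ mifut — Vuhan e corresponds to Hibelic i after a consonant, before a labial obstruent.
heguro ~ hiyuro, gesolem ~ yirolim — Vuhan e corresponds to Hibelic i after a consonant, before a consonant other than r, m, n, p, b, f, v.
Applying these to Vuhan 'gefeho':
  gefeho → yefeho   (g→y word-initially before a front vowel)
  yefeho → yifeho   (e→i after a consonant, before a labial obstruent)
  yifeho → yifiho   (e→i after a consonant, before a consonant other than r, m, n, p, b, f, v)
So the Hibelic cognate is 'yifiho'.

yifiho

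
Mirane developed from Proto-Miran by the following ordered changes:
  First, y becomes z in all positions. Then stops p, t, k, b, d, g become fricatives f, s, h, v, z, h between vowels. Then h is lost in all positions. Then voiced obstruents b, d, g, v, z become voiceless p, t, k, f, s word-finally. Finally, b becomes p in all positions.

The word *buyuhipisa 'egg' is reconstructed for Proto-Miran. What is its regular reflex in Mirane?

puzuifisa

Mirane: start from *buyuhipisa.
  rule 1 (unconditioned shift): buyuhipisa → buzuhipisa
  rule 2 (intervocalic lenition): buzuhipisa → buzuhifisa
  rule 3 (h-loss): buzuhifisa → buzuifisa
  rule 4: no change — buzuifisa
  rule 5 (unconditioned shift): buzuifisa → puzuifisa
  ⇒ Mirane puzuifisa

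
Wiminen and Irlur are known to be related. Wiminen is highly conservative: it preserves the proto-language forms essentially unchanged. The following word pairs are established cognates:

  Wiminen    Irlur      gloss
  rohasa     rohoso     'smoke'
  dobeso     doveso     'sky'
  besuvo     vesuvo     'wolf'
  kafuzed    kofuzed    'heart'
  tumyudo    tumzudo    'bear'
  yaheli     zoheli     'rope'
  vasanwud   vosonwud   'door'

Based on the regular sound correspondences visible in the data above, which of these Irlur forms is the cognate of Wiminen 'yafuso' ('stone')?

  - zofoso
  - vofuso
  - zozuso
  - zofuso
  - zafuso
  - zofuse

zofuso

yaheli ~ zoheli — Wiminen y corresponds to Irlur z word-initially before a back vowel.
kafuzed ~ kofuzed — Wiminen a corresponds to Irlur o after a consonant, before a labial obstruent.
Applying these to Wiminen 'yafuso':
  yafuso → zafuso   (y→z word-initially before a back vowel)
  zafuso → zofuso   (a→o after a consonant, before a labial obstruent)
So the Irlur cognate is 'zofuso'.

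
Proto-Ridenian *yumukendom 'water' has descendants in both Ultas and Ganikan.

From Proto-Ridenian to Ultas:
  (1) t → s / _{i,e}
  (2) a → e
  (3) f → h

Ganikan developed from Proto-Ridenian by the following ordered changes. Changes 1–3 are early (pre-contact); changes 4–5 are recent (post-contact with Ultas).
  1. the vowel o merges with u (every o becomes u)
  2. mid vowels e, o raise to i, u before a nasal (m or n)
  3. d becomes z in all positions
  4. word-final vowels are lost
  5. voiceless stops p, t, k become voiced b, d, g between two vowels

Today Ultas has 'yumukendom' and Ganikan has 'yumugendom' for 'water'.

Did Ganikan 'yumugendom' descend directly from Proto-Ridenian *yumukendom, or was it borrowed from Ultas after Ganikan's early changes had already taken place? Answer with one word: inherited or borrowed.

If inherited, *yumukendom would pass through all of Ganikan's changes:
Ganikan: *yumukendom
  yumukendom → yumukendum   [vowel merger]
  yumukendum → yumukindum   [pre-nasal raising]
  yumukindum → yumukinzum   [unconditioned shift]
  yumukinzum (rule 4 does not apply)
  yumukinzum → yumuginzum   [intervocalic voicing]
  giving Ganikan yumuginzum.
If borrowed from Ultas 'yumukendom' after the early changes, it would undergo only the recent ones:
  rule 4 (apocope): no change (yumukendom)
  rule 5 (intervocalic voicing): yumukendom → yumugendom
  ⇒ as a loan: yumugendom
Ganikan 'yumugendom' matches the loan outcome 'yumugendom', not the inherited 'yumuginzum' — it skipped the early Ganikan changes, so it was borrowed from Ultas.

borrowed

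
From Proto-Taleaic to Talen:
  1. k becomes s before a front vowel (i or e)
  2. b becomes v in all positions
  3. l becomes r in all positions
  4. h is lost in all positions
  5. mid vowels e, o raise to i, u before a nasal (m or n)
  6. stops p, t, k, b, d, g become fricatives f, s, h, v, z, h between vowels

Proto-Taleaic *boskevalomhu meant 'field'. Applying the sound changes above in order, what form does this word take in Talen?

vossevarumu

Talen: *boskevalomhu
  boskevalomhu → bossevalomhu   [palatalisation]
  bossevalomhu → vossevalomhu   [unconditioned shift]
  vossevalomhu → vossevaromhu   [unconditioned shift]
  vossevaromhu → vossevaromu   [h-loss]
  vossevaromu → vossevarumu   [pre-nasal raising]
  vossevarumu (rule 6 does not apply)
  giving Talen vossevarumu.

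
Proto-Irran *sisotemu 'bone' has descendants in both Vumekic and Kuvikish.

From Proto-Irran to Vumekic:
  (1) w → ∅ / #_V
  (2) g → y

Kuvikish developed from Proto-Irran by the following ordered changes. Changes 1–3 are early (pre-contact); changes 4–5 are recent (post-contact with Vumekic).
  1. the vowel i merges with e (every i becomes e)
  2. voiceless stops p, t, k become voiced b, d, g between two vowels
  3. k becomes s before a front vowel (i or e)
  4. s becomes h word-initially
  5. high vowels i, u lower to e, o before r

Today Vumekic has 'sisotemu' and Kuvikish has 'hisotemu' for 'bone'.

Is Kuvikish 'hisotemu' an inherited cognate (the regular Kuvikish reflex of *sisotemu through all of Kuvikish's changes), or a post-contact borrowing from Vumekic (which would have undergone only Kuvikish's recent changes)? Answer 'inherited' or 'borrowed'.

If inherited, *sisotemu would pass through all of Kuvikish's changes:
Kuvikish: *sisotemu
  sisotemu → sesotemu   [vowel merger]
  sesotemu → sesodemu   [intervocalic voicing]
  sesodemu (rule 3 does not apply)
  sesodemu → hesodemu   [debuccalisation]
  hesodemu (rule 5 does not apply)
  giving Kuvikish hesodemu.
If borrowed from Vumekic 'sisotemu' after the early changes, it would undergo only the recent ones:
  rule 4 (debuccalisation): sisotemu → hisotemu
  rule 5 (pre-rhotic lowering): no change (hisotemu)
  ⇒ as a loan: hisotemu
Kuvikish 'hisotemu' matches the loan outcome 'hisotemu', not the inherited 'hesodemu' — it skipped the early Kuvikish changes, so it was borrowed from Vumekic.

borrowed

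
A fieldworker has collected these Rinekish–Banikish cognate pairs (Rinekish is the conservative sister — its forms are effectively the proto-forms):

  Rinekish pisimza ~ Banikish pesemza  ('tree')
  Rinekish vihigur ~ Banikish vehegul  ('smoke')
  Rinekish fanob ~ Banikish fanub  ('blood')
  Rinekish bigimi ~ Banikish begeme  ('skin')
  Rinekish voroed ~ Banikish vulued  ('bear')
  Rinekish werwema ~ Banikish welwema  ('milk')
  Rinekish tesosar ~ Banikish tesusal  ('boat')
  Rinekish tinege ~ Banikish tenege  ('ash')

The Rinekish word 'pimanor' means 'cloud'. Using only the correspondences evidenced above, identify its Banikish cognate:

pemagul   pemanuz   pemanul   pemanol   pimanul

pisimza ~ pesemza, bigimi ~ begeme — Rinekish i corresponds to Banikish e after a consonant, before a nasal.
voroed ~ vulued — Rinekish o corresponds to Banikish u after a consonant, before r.
vihigur ~ vehegul, tesosar ~ tesusal — Rinekish r corresponds to Banikish l word-finally.
Applying these to Rinekish 'pimanor':
  pimanor → pemanor   (i→e after a consonant, before a nasal)
  pemanor → pemanur   (o→u after a consonant, before r)
  pemanur → pemanul   (r→l word-finally)
So the Banikish cognate is 'pemanul'.

pemanul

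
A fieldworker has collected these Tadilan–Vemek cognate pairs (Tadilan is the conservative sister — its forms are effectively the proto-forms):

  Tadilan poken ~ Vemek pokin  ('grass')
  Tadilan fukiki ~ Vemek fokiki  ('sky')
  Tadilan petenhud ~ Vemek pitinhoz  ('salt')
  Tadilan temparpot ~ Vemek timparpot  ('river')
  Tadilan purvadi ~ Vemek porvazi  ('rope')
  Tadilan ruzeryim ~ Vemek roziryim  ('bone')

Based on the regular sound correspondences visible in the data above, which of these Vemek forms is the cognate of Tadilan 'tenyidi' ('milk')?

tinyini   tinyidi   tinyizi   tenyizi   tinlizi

tinyizi

poken ~ pokin, petenhud ~ pitinhoz — Tadilan e corresponds to Vemek i after a consonant, before a nasal.
purvadi ~ porvazi — Tadilan d corresponds to Vemek z between vowels (before a front vowel).
Applying these to Tadilan 'tenyidi':
  tenyidi → tinyidi   (e→i after a consonant, before a nasal)
  tinyidi → tinyizi   (d→z between vowels (before a front vowel))
So the Vemek cognate is 'tinyizi'.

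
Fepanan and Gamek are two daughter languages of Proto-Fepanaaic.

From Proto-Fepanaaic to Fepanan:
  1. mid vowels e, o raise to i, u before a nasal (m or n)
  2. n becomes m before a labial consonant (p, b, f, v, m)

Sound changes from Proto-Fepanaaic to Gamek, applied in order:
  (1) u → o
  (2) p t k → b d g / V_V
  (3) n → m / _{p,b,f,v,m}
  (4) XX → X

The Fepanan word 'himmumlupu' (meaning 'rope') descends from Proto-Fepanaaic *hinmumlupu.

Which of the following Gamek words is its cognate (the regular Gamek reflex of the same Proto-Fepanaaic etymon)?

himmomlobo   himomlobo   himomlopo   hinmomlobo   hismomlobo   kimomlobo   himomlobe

himomlobo

Gamek: start from *hinmumlupu.
  rule 1 (vowel merger): hinmumlupu → hinmomlopo
  rule 2 (intervocalic voicing): hinmomlopo → hinmomlobo
  rule 3 (nasal place assimilation): hinmomlobo → himmomlobo
  rule 4 (degemination): himmomlobo → himomlobo
  ⇒ Gamek himomlobo
The other candidates each miss or misapply at least one Gamek change.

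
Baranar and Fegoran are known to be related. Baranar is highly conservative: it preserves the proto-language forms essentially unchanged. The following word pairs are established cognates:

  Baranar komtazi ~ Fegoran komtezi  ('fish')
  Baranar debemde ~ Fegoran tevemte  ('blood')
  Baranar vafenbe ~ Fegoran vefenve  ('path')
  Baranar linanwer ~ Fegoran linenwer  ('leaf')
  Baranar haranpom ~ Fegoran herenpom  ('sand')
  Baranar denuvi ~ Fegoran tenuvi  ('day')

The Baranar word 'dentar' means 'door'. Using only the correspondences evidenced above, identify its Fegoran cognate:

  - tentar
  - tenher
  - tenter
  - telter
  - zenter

debemde ~ tevemte, denuvi ~ tenuvi — Baranar d corresponds to Fegoran t word-initially before a front vowel.
haranpom ~ herenpom — Baranar a corresponds to Fegoran e after a consonant, before r.
Applying these to Baranar 'dentar':
  dentar → tentar   (d→t word-initially before a front vowel)
  tentar → tenter   (a→e after a consonant, before r)
So the Fegoran cognate is 'tenter'.

tenter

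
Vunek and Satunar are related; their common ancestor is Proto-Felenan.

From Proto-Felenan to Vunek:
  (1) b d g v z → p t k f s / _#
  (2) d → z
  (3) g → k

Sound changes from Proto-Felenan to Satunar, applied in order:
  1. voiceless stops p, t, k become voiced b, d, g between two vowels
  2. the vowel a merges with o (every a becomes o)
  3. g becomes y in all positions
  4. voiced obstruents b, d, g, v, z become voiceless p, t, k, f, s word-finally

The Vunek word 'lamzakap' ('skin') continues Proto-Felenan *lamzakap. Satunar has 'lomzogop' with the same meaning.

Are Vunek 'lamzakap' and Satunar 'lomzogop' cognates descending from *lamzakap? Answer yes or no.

no

Derive the expected Satunar reflex of *lamzakap:
Satunar: start from *lamzakap.
  rule 1 (intervocalic voicing): lamzakap → lamzagap
  rule 2 (vowel merger): lamzagap → lomzogop
  rule 3 (unconditioned shift): lomzogop → lomzoyop
  rule 4: no change — lomzoyop
  ⇒ Satunar lomzoyop
The regular Satunar reflex would be 'lomzoyop', but the attested form is 'lomzogop'. The correspondence is irregular, so they are not cognates (the Satunar form has a different source).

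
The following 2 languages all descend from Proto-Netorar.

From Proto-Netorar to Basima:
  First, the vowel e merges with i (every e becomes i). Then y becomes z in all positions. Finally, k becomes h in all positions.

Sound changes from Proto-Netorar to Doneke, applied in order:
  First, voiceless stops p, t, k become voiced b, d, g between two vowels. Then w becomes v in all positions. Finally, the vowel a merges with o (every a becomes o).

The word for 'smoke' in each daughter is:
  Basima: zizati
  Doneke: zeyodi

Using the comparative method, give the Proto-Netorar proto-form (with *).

*zeyati

Position 5: Basima has t, Doneke has d. Basima preserves t here (none of its changes turn any other segment into t), so the proto-segment is *t.
Position 2: Basima has i, Doneke has e. Doneke preserves e here (none of its changes turn any other segment into e), so the proto-segment is *e.
This points to *zeyati. Verify forward in each daughter:
Basima: start from *zeyati.
  rule 1 (vowel merger): zeyati → ziyati
  rule 2 (unconditioned shift): ziyati → zizati
  rule 3: no change — zizati
  ⇒ Basima zizati
Doneke: start from *zeyati.
  rule 1 (intervocalic voicing): zeyati → zeyadi
  rule 2: no change — zeyadi
  rule 3 (vowel merger): zeyadi → zeyodi
  ⇒ Doneke zeyodi
No other proto-form is consistent with every reflex, so the reconstruction is *zeyati.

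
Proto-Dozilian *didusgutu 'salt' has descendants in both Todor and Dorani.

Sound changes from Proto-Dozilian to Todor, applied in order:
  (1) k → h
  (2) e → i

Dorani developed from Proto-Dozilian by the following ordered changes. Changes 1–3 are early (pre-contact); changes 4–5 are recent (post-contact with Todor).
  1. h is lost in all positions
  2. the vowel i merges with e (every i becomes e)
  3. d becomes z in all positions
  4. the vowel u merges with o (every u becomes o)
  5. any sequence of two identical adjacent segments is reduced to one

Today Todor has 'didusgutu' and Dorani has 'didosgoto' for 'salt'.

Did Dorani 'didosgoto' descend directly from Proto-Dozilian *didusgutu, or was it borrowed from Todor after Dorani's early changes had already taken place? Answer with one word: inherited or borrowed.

If inherited, *didusgutu would pass through all of Dorani's changes:
Dorani: start from *didusgutu.
  rule 1: no change — didusgutu
  rule 2 (vowel merger): didusgutu → dedusgutu
  rule 3 (unconditioned shift): dedusgutu → zezusgutu
  rule 4 (vowel merger): zezusgutu → zezosgoto
  rule 5: no change — zezosgoto
  ⇒ Dorani zezosgoto
If borrowed from Todor 'didusgutu' after the early changes, it would undergo only the recent ones:
  rule 4 (vowel merger): didusgutu → didosgoto
  rule 5 (degemination): no change (didosgoto)
  ⇒ as a loan: didosgoto
Dorani 'didosgoto' matches the loan outcome 'didosgoto', not the inherited 'zezosgoto' — it skipped the early Dorani changes, so it was borrowed from Todor.

borrowed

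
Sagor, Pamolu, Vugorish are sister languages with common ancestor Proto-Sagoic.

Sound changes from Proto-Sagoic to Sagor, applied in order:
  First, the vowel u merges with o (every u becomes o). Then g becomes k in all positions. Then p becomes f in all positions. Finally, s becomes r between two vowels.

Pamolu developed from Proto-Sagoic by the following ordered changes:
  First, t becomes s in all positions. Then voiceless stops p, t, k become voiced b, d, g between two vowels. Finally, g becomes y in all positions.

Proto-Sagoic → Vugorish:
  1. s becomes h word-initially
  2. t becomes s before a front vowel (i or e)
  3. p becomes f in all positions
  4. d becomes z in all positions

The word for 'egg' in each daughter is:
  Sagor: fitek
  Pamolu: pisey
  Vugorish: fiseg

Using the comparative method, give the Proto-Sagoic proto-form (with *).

*piteg

Position 5: Sagor has k, Pamolu has y, Vugorish has g. Vugorish preserves g here (none of its changes turn any other segment into g), so the proto-segment is *g.
Position 3: Sagor has t, Pamolu has s, Vugorish has s. Sagor preserves t here (none of its changes turn any other segment into t), so the proto-segment is *t.
Continuing position by position gives *piteg; check it forward:
Sagor: *piteg
  piteg (rule 1 does not apply)
  piteg → pitek   [unconditioned shift]
  pitek → fitek   [unconditioned shift]
  fitek (rule 4 does not apply)
  giving Sagor fitek.
Pamolu: *piteg
  piteg → piseg   [unconditioned shift]
  piseg (rule 2 does not apply)
  piseg → pisey   [unconditioned shift]
  giving Pamolu pisey.
Vugorish: *piteg > piseg > fiseg  (by palatalisation, unconditioned shift)
No other proto-form is consistent with every reflex, so the reconstruction is *piteg.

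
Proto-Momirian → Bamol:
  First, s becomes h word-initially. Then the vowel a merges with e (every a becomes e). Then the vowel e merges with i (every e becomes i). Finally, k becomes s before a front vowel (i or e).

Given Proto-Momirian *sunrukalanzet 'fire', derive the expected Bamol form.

Bamol: start from *sunrukalanzet.
  rule 1 (debuccalisation): sunrukalanzet → hunrukalanzet
  rule 2 (vowel merger): hunrukalanzet → hunrukelenzet
  rule 3 (vowel merger): hunrukelenzet → hunrukilinzit
  rule 4 (palatalisation): hunrukilinzit → hunrusilinzit
  ⇒ Bamol hunrusilinzit

hunrusilinzit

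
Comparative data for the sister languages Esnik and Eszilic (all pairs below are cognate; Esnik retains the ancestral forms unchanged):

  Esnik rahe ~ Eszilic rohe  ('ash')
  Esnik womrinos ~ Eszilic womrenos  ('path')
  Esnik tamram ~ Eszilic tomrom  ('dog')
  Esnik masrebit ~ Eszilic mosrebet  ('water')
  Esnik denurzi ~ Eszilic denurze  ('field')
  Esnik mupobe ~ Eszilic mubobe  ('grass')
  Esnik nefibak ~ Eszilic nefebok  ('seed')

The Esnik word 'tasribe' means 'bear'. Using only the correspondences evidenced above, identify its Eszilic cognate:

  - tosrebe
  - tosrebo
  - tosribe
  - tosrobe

rahe ~ rohe, masrebit ~ mosrebet — Esnik a corresponds to Eszilic o after a consonant, before a consonant other than r, m, n, p, b, f, v.
nefibak ~ nefebok — Esnik i corresponds to Eszilic e after a consonant, before a labial obstruent.
Applying these to Esnik 'tasribe':
  tasribe → tosribe   (a→o after a consonant, before a consonant other than r, m, n, p, b, f, v)
  tosribe → tosrebe   (i→e after a consonant, before a labial obstruent)
So the Eszilic cognate is 'tosrebe'.

tosrebe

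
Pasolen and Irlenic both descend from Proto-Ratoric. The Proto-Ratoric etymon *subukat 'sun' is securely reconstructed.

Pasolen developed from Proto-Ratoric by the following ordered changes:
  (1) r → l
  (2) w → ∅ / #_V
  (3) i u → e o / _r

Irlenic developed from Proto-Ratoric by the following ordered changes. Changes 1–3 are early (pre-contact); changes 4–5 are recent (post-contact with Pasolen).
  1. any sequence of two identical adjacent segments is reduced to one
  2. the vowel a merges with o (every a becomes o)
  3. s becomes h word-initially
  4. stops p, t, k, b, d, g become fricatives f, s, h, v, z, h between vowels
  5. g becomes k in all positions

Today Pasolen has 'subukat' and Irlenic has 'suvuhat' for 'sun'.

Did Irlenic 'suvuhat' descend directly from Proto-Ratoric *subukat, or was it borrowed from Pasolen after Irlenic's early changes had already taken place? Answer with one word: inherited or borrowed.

borrowed

If inherited, *subukat would pass through all of Irlenic's changes:
Irlenic: *subukat
  subukat (rule 1 does not apply)
  subukat → subukot   [vowel merger]
  subukot → hubukot   [debuccalisation]
  hubukot → huvuhot   [intervocalic lenition]
  huvuhot (rule 5 does not apply)
  giving Irlenic huvuhot.
If borrowed from Pasolen 'subukat' after the early changes, it would undergo only the recent ones:
  rule 4 (intervocalic lenition): subukat → suvuhat
  rule 5 (unconditioned shift): no change (suvuhat)
  ⇒ as a loan: suvuhat
Irlenic 'suvuhat' matches the loan outcome 'suvuhat', not the inherited 'huvuhot' — it skipped the early Irlenic changes, so it was borrowed from Pasolen.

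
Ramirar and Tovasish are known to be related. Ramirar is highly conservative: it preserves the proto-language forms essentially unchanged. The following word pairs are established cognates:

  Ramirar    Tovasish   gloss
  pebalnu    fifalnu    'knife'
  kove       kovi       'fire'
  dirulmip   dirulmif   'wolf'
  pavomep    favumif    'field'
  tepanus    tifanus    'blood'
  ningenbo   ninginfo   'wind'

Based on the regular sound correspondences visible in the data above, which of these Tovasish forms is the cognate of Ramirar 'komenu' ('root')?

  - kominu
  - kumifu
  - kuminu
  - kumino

pavomep ~ favumif — Ramirar o corresponds to Tovasish u after a consonant, before a nasal.
ningenbo ~ ninginfo — Ramirar e corresponds to Tovasish i after a consonant, before a nasal.
Applying these to Ramirar 'komenu':
  komenu → kumenu   (o→u after a consonant, before a nasal)
  kumenu → kuminu   (e→i after a consonant, before a nasal)
So the Tovasish cognate is 'kuminu'.

kuminu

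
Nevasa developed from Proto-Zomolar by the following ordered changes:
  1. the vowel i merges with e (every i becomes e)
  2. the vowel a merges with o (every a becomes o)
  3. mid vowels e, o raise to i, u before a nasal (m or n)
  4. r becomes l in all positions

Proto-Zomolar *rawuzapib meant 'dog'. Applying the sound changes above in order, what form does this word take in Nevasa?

lowuzopeb

Nevasa: *rawuzapib > rawuzapeb > rowuzopeb > lowuzopeb  (by vowel merger, vowel merger, unconditioned shift)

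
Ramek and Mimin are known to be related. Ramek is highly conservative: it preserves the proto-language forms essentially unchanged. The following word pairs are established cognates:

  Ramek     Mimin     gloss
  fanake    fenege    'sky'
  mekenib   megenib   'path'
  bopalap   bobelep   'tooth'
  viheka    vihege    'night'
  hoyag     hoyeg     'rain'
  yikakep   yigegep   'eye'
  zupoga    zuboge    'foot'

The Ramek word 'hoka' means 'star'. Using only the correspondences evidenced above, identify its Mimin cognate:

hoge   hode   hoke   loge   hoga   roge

viheka ~ vihege, yikakep ~ yigegep — Ramek k corresponds to Mimin g between vowels (before a back vowel).
viheka ~ vihege, zupoga ~ zuboge — Ramek a corresponds to Mimin e word-finally.
Applying these to Ramek 'hoka':
  hoka → hoga   (k→g between vowels (before a back vowel))
  hoga → hoge   (a→e word-finally)
So the Mimin cognate is 'hoge'.

hoge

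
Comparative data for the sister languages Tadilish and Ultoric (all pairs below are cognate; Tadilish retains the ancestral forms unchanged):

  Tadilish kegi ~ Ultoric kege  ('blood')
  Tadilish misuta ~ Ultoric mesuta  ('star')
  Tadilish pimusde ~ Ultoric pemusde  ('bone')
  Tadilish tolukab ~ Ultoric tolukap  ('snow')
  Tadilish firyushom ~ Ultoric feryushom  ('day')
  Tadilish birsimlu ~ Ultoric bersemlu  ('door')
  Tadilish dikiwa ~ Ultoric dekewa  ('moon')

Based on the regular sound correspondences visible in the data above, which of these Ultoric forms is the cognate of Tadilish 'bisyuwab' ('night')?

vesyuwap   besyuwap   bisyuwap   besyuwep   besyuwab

besyuwap

misuta ~ mesuta, dikiwa ~ dekewa — Tadilish i corresponds to Ultoric e after a consonant, before a consonant other than r, m, n, p, b, f, v.
tolukab ~ tolukap — Tadilish b corresponds to Ultoric p word-finally.
Applying these to Tadilish 'bisyuwab':
  bisyuwab → besyuwab   (i→e after a consonant, before a consonant other than r, m, n, p, b, f, v)
  besyuwab → besyuwap   (b→p word-finally)
So the Ultoric cognate is 'besyuwap'.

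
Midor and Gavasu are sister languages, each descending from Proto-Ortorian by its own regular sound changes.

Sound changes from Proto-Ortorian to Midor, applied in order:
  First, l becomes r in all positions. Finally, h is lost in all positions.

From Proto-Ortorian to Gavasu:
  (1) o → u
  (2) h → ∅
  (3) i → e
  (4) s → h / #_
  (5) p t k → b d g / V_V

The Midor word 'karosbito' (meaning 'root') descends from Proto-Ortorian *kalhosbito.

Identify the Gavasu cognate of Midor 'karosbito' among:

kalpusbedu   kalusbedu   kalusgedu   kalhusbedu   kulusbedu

Gavasu: start from *kalhosbito.
  rule 1 (vowel merger): kalhosbito → kalhusbitu
  rule 2 (h-loss): kalhusbitu → kalusbitu
  rule 3 (vowel merger): kalusbitu → kalusbetu
  rule 4: no change — kalusbetu
  rule 5 (intervocalic voicing): kalusbetu → kalusbedu
  ⇒ Gavasu kalusbedu

kalusbedu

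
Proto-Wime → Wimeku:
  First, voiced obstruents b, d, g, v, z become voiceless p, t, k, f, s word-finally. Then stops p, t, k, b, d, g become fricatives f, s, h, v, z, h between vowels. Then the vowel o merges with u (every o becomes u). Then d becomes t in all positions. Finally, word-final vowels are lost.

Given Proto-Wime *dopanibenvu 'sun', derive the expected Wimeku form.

Wimeku: *dopanibenvu
  dopanibenvu (rule 1 does not apply)
  dopanibenvu → dofanivenvu   [intervocalic lenition]
  dofanivenvu → dufanivenvu   [vowel merger]
  dufanivenvu → tufanivenvu   [unconditioned shift]
  tufanivenvu → tufanivenv   [apocope]
  giving Wimeku tufanivenv.

tufanivenv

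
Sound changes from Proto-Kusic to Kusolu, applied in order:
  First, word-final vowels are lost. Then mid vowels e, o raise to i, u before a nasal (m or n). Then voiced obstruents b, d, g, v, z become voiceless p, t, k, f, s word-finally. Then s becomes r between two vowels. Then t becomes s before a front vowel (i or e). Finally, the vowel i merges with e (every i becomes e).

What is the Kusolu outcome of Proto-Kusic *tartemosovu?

tarsemorof

Kusolu: *tartemosovu
  tartemosovu → tartemosov   [apocope]
  tartemosov → tartimosov   [pre-nasal raising]
  tartimosov → tartimosof   [final devoicing]
  tartimosof → tartimorof   [rhotacism]
  tartimorof → tarsimorof   [palatalisation]
  tarsimorof → tarsemorof   [vowel merger]
  giving Kusolu tarsemorof.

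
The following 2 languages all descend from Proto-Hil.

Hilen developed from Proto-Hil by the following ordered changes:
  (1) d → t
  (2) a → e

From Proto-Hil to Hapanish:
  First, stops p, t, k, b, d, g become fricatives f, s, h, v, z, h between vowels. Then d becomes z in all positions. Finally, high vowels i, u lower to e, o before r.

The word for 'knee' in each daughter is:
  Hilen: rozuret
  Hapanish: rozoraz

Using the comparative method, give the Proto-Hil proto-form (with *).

*rozurad

Position 6: Hilen has e, Hapanish has a. Hapanish preserves a here (none of its changes turn any other segment into a), so the proto-segment is *a.
Position 4: Hilen has u, Hapanish has o. Hilen preserves u here (none of its changes turn any other segment into u), so the proto-segment is *u.
Position 7: Hilen has t, Hapanish has z. Taking the neighbouring segments as reconstructed: Hilen t could go back to *t or *d; Hapanish z could go back to *d or *z — the one source consistent with every daughter is *d.
The remaining positions agree across the daughters. Check the candidate against every language:
Hilen: *rozurad > rozurat > rozuret  (by unconditioned shift, vowel merger)
Hapanish: *rozurad > rozuraz > rozoraz  (by unconditioned shift, pre-rhotic lowering)
Only *rozurad yields all of Hilen rozuret, Hapanish rozoraz.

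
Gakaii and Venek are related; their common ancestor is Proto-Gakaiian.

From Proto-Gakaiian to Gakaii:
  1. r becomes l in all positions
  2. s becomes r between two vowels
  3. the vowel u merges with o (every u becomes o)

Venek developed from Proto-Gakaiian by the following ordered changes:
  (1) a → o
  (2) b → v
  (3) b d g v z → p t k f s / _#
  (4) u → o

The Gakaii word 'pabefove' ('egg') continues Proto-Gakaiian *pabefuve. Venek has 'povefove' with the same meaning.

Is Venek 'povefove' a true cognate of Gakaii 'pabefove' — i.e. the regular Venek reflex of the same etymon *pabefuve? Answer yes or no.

Derive the expected Venek reflex of *pabefuve:
Venek: *pabefuve > pobefuve > povefuve > povefove  (by vowel merger, unconditioned shift, vowel merger)
Venek 'povefove' matches the regular reflex exactly, so the pair is cognate.

yes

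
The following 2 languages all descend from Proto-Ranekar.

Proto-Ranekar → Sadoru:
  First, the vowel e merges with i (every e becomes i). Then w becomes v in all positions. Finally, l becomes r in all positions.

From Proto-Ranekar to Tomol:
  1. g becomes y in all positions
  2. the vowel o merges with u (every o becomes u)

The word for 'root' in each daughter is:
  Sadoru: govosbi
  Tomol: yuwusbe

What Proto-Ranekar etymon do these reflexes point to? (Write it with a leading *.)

*gowosbe

Position 4: Sadoru has o, Tomol has u. Sadoru preserves o here (none of its changes turn any other segment into o), so the proto-segment is *o.
Position 7: Sadoru has i, Tomol has e. Tomol preserves e here (none of its changes turn any other segment into e), so the proto-segment is *e.
Position 3: Sadoru has v, Tomol has w. Tomol preserves w here (none of its changes turn any other segment into w), so the proto-segment is *w.
Verify the candidate proto-form against each daughter:
Sadoru: start from *gowosbe.
  rule 1 (vowel merger): gowosbe → gowosbi
  rule 2 (unconditioned shift): gowosbi → govosbi
  rule 3: no change — govosbi
  ⇒ Sadoru govosbi
Tomol: start from *gowosbe.
  rule 1 (unconditioned shift): gowosbe → yowosbe
  rule 2 (vowel merger): yowosbe → yuwusbe
  ⇒ Tomol yuwusbe
*gowosbe is the unique common source.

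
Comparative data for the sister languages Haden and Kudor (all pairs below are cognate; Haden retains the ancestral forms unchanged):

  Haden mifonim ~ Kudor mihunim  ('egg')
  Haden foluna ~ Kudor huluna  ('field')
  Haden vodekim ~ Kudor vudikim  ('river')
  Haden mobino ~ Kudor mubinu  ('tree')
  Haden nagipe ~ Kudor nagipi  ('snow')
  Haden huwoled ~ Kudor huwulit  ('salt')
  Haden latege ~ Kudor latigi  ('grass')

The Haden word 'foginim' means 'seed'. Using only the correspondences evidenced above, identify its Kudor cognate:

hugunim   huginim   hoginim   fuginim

huginim

foluna ~ huluna — Haden f corresponds to Kudor h word-initially before a back vowel.
foluna ~ huluna, vodekim ~ vudikim — Haden o corresponds to Kudor u after a consonant, before a consonant other than r, m, n, p, b, f, v.
Applying these to Haden 'foginim':
  foginim → hoginim   (f→h word-initially before a back vowel)
  hoginim → huginim   (o→u after a consonant, before a consonant other than r, m, n, p, b, f, v)
So the Kudor cognate is 'huginim'.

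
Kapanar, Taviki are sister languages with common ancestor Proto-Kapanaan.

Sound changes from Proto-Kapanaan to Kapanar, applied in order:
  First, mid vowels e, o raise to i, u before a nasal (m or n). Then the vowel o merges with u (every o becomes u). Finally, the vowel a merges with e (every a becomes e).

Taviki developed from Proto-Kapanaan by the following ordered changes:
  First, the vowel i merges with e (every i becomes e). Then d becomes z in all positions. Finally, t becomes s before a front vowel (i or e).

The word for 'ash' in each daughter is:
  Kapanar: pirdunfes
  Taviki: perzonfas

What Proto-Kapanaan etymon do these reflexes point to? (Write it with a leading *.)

Position 4: Kapanar has d, Taviki has z. Kapanar preserves d here (none of its changes turn any other segment into d), so the proto-segment is *d.
Position 2: Kapanar has i, Taviki has e. Taking the neighbouring segments as reconstructed: Kapanar i can only go back to *i; Taviki e could go back to *e or *i — the one source consistent with every daughter is *i.
Continuing position by position gives *pirdonfas; check it forward:
Kapanar: *pirdonfas > pirdunfas > pirdunfes  (by pre-nasal raising, vowel merger)
Taviki: start from *pirdonfas.
  rule 1 (vowel merger): pirdonfas → perdonfas
  rule 2 (unconditioned shift): perdonfas → perzonfas
  rule 3: no change — perzonfas
  ⇒ Taviki perzonfas
No other proto-form is consistent with every reflex, so the reconstruction is *pirdonfas.

*pirdonfas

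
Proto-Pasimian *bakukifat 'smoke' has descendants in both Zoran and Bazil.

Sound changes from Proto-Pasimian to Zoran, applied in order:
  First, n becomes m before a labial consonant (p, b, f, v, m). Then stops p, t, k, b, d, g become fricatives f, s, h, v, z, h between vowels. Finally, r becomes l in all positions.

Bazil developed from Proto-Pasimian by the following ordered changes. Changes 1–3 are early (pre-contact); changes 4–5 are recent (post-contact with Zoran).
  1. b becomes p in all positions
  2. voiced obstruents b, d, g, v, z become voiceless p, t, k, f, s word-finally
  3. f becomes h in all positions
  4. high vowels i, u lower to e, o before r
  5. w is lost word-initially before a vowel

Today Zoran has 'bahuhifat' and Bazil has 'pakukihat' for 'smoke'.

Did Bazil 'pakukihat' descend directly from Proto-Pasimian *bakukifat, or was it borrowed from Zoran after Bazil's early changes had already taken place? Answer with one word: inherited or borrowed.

If inherited, *bakukifat would pass through all of Bazil's changes:
Bazil: start from *bakukifat.
  rule 1 (unconditioned shift): bakukifat → pakukifat
  rule 2: no change — pakukifat
  rule 3 (unconditioned shift): pakukifat → pakukihat
  rule 4: no change — pakukihat
  rule 5: no change — pakukihat
  ⇒ Bazil pakukihat
If borrowed from Zoran 'bahuhifat' after the early changes, it would undergo only the recent ones:
  rule 4 (pre-rhotic lowering): no change (bahuhifat)
  rule 5 (glide loss): no change (bahuhifat)
  ⇒ as a loan: bahuhifat
Bazil 'pakukihat' matches the inherited outcome exactly, so it is an inherited cognate, not a loan.

inherited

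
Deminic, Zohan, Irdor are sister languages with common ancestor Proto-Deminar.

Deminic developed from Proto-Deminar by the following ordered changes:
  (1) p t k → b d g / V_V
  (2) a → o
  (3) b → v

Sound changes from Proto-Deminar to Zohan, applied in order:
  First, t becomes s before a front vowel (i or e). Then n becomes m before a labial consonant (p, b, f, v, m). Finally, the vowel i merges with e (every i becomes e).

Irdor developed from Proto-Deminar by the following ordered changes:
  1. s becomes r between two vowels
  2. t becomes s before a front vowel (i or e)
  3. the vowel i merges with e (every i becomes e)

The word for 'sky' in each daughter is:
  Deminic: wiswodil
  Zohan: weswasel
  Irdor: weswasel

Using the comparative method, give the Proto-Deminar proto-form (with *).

Position 6: Deminic has d, Zohan has s, Irdor has s. Taking the neighbouring segments as reconstructed: Deminic d could go back to *t or *d; Zohan s could go back to *t or *s; Irdor s can only go back to *t — the one source consistent with every daughter is *t.
Position 5: Deminic has o, Zohan has a, Irdor has a. Zohan preserves a here (none of its changes turn any other segment into a), so the proto-segment is *a.
Position 2: Deminic has i, Zohan has e, Irdor has e. Deminic preserves i here (none of its changes turn any other segment into i), so the proto-segment is *i.
Verify the candidate proto-form against each daughter:
Deminic: start from *wiswatil.
  rule 1 (intervocalic voicing): wiswatil → wiswadil
  rule 2 (vowel merger): wiswadil → wiswodil
  rule 3: no change — wiswodil
  ⇒ Deminic wiswodil
Zohan: *wiswatil > wiswasil > weswasel  (by palatalisation, vowel merger)
Irdor: *wiswatil
  wiswatil (rule 1 does not apply)
  wiswatil → wiswasil   [palatalisation]
  wiswasil → weswasel   [vowel merger]
  giving Irdor weswasel.
No other proto-form is consistent with every reflex, so the reconstruction is *wiswatil.

*wiswatil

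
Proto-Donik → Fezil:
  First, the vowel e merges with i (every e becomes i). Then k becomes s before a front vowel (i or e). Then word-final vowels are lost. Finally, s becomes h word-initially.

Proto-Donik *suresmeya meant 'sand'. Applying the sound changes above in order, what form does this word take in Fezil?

Fezil: *suresmeya
  suresmeya → surismiya   [vowel merger]
  surismiya (rule 2 does not apply)
  surismiya → surismiy   [apocope]
  surismiy → hurismiy   [debuccalisation]
  giving Fezil hurismiy.

hurismiy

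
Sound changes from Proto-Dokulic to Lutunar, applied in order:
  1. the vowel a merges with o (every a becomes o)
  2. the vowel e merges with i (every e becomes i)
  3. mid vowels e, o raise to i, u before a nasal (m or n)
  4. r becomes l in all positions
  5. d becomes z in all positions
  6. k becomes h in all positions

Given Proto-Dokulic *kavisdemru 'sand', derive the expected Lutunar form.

hoviszimlu

Lutunar: start from *kavisdemru.
  rule 1 (vowel merger): kavisdemru → kovisdemru
  rule 2 (vowel merger): kovisdemru → kovisdimru
  rule 3: no change — kovisdimru
  rule 4 (unconditioned shift): kovisdimru → kovisdimlu
  rule 5 (unconditioned shift): kovisdimlu → koviszimlu
  rule 6 (unconditioned shift): koviszimlu → hoviszimlu
  ⇒ Lutunar hoviszimlu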